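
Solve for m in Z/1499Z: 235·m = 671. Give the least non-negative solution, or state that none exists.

679

gcd(235, 1499) = 1, so a unique solution mod 1499 exists.
235⁻¹ ≡ 421 (mod 1499).
m ≡ 421·671 ≡ 679 (mod 1499).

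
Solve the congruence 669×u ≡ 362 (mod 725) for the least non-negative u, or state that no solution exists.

123

gcd(669, 725) = 1, so a unique solution mod 725 exists.
669⁻¹ ≡ 479 (mod 725).
u ≡ 479×362 ≡ 123 (mod 725).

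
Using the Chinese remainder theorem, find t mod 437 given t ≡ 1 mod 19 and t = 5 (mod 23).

419

19⁻¹ mod 23: 19×17 ≡ 1 (mod 23), so 19⁻¹ ≡ 17.
t = 1 + 19×((5 − 1)×17 mod 23) = 1 + 19×22 = 419.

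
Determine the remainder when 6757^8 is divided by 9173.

6757^1 ≡ 6757 (mod 9173)
6757^2 ≡ 6757^2 = 45657049 ≡ 3028 (mod 9173)
6757^4 ≡ 3028^2 = 9168784 ≡ 4957 (mod 9173)
6757^8 ≡ 4957^2 = 24571849 ≡ 6555 (mod 9173)
So 6757^8 ≡ 6555 (mod 9173).

6555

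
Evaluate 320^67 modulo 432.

Using repeated squaring:
67 in binary is 1000011, i.e. 67 = 64 + 2 + 1.
320^1 ≡ 320 (mod 432)
320^2 ≡ 320^2 = 102400 ≡ 16 (mod 432)
320^4 ≡ 16^2 = 256 (mod 432)
320^8 ≡ 256^2 = 65536 ≡ 304 (mod 432)
320^16 ≡ 304^2 = 92416 ≡ 400 (mod 432)
320^32 ≡ 400^2 = 160000 ≡ 160 (mod 432)
320^64 ≡ 160^2 = 25600 ≡ 112 (mod 432)
320^67 = 320^64 * 320^2 * 320^1 ≡ 112 * 16 * 320 (mod 432).
Accumulate the product:
112 * 16 = 1792 ≡ 64
64 * 320 = 20480 ≡ 176

176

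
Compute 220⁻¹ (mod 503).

By the extended Euclidean algorithm:
503 = 2·220 + 63
220 = 3·63 + 31
63 = 2·31 + 1
31 = 31·1 + 0
gcd(220, 503) = 1, so the inverse exists.
Back-substitute for 1:
1 = 1·63 − 2·31
  = −2·220 + 7·63
  = 7·503 − 16·220
So 220⁻¹ ≡ −16 ≡ 487 (mod 503).

487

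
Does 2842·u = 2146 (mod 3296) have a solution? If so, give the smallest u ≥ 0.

gcd(2842, 3296) = 2, and 2 | 2146, so solutions exist.
Divide through by 2: 1421·u = 1073 (mod 1648).
1421⁻¹ ≡ 1285 (mod 1648).
u ≡ 1285·1073 ≡ 1077 (mod 1648).
The smallest non-negative solution is u = 1077.

1077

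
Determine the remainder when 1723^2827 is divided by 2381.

Using repeated squaring:
1723^1 ≡ 1723 (mod 2381)
1723^2 ≡ 1723^2 = 2968729 ≡ 2003 (mod 2381)
1723^4 ≡ 2003^2 = 4012009 ≡ 24 (mod 2381)
1723^8 ≡ 24^2 = 576 (mod 2381)
1723^16 ≡ 576^2 = 331776 ≡ 817 (mod 2381)
1723^32 ≡ 817^2 = 667489 ≡ 809 (mod 2381)
1723^64 ≡ 809^2 = 654481 ≡ 2087 (mod 2381)
1723^128 ≡ 2087^2 = 4355569 ≡ 720 (mod 2381)
1723^256 ≡ 720^2 = 518400 ≡ 1723 (mod 2381)
1723^512 ≡ 1723^2 = 2968729 ≡ 2003 (mod 2381)
1723^1024 ≡ 2003^2 = 4012009 ≡ 24 (mod 2381)
1723^2048 ≡ 24^2 = 576 (mod 2381)
1723^2827 = 1723^2048 × 1723^512 × 1723^256 × 1723^8 × 1723^2 × 1723^1 ≡ 576 × 2003 × 1723 × 576 × 2003 × 1723 (mod 2381).
Accumulate the product:
576 × 2003 = 1153728 ≡ 1324
1324 × 1723 = 2281252 ≡ 254
254 × 576 = 146304 ≡ 1063
1063 × 2003 = 2129189 ≡ 575
575 × 1723 = 990725 ≡ 229

229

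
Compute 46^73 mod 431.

By square-and-multiply:
73 in binary is 1001001, i.e. 73 = 64 + 8 + 1.
46^1 ≡ 46 (mod 431)
46^2 ≡ 46^2 = 2116 ≡ 392 (mod 431)
46^4 ≡ 392^2 = 153664 ≡ 228 (mod 431)
46^8 ≡ 228^2 = 51984 ≡ 264 (mod 431)
46^16 ≡ 264^2 = 69696 ≡ 305 (mod 431)
46^32 ≡ 305^2 = 93025 ≡ 360 (mod 431)
46^64 ≡ 360^2 = 129600 ≡ 300 (mod 431)
46^73 = 46^64 × 46^8 × 46^1 ≡ 300 × 264 × 46 (mod 431).
Accumulate the product:
300 × 264 = 79200 ≡ 327
327 × 46 = 15042 ≡ 388

388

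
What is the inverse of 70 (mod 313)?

313 = 4×70 + 33
70 = 2×33 + 4
33 = 8×4 + 1
4 = 4×1 + 0
gcd(70, 313) = 1, so the inverse exists.
Back-substitute for 1:
1 = 1×33 − 8×4
  = −8×70 + 17×33
  = 17×313 − 76×70
So 70⁻¹ ≡ −76 ≡ 237 (mod 313).

237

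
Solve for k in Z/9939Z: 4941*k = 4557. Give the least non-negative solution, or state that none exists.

gcd(4941, 9939) = 3, and 3 | 4557, so solutions exist.
Divide through by 3: 1647*k ≡ 1519 mod 3313.
1647⁻¹ ≡ 523 (mod 3313).
k ≡ 523*1519 ≡ 2630 (mod 3313).
The smallest non-negative solution is k = 2630.

2630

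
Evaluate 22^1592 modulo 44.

0

1592 in binary is 11000111000, i.e. 1592 = 1024 + 512 + 32 + 16 + 8.
22^1 ≡ 22 (mod 44)
22^2 ≡ 22^2 = 484 ≡ 0 (mod 44)
22^4 ≡ 0^2 = 0 (mod 44)
22^8 ≡ 0^2 = 0 (mod 44)
22^16 ≡ 0^2 = 0 (mod 44)
22^32 ≡ 0^2 = 0 (mod 44)
22^64 ≡ 0^2 = 0 (mod 44)
22^128 ≡ 0^2 = 0 (mod 44)
22^256 ≡ 0^2 = 0 (mod 44)
22^512 ≡ 0^2 = 0 (mod 44)
22^1024 ≡ 0^2 = 0 (mod 44)
22^1592 = 22^1024 * 22^512 * 22^32 * 22^16 * 22^8 ≡ 0 * 0 * 0 * 0 * 0 (mod 44).
Accumulate the product:
0 * 0 = 0
0 * 0 = 0
0 * 0 = 0
0 * 0 = 0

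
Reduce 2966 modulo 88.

2966 = 33·88 + 62, so 2966 ≡ 62 (mod 88).

62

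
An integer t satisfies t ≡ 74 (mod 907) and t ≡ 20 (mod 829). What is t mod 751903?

577833

907⁻¹ mod 829: 907*372 ≡ 1 (mod 829), so 907⁻¹ ≡ 372.
t = 74 + 907*((20 − 74)*372 mod 829) = 74 + 907*637 = 577833.
Check: 577833 mod 907 = 74, 577833 mod 829 = 20. ✓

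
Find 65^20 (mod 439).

125

Compute successive squares:
20 in binary is 10100, i.e. 20 = 16 + 4.
65^1 ≡ 65 (mod 439)
65^2 ≡ 65^2 = 4225 ≡ 274 (mod 439)
65^4 ≡ 274^2 = 75076 ≡ 7 (mod 439)
65^8 ≡ 7^2 = 49 (mod 439)
65^16 ≡ 49^2 = 2401 ≡ 206 (mod 439)
65^20 = 65^16 * 65^4 ≡ 206 * 7 (mod 439).
206 * 7 = 1442 ≡ 125 (mod 439).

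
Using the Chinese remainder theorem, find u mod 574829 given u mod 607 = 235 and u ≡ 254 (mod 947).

62756

607⁻¹ mod 947: 607×454 ≡ 1 (mod 947), so 607⁻¹ ≡ 454.
u = 235 + 607×((254 − 235)×454 mod 947) = 235 + 607×103 = 62756.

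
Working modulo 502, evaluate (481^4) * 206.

(481)^4 ≡ 207 (mod 502)
207 * 206 = 42642 ≡ 474 (mod 502)

474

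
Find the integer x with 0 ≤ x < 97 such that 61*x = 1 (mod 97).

Run the extended Euclidean algorithm:
97 = 1*61 + 36
61 = 1*36 + 25
36 = 1*25 + 11
25 = 2*11 + 3
11 = 3*3 + 2
3 = 1*2 + 1
2 = 2*1 + 0
gcd(61, 97) = 1, so the inverse exists.
Bézout: 1 = −22*97 + 35*61.
So 61⁻¹ ≡ 35 (mod 97).

35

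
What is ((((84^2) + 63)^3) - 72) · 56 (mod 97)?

(84)^2 ≡ 72 (mod 97)
72 + 63 = 135 ≡ 38 (mod 97)
(38)^3 ≡ 67 (mod 97)
67 - 72 = -5 ≡ 92 (mod 97)
92 · 56 = 5152 ≡ 11 (mod 97)

11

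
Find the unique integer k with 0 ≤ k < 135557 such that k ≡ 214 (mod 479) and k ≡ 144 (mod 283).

479⁻¹ mod 283: 479*13 ≡ 1 (mod 283), so 479⁻¹ ≡ 13.
k = 214 + 479*((144 − 214)*13 mod 283) = 214 + 479*222 = 106552.

106552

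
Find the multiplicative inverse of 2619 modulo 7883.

Apply the Euclidean algorithm and back-substitute:
7883 = 3*2619 + 26
2619 = 100*26 + 19
26 = 1*19 + 7
19 = 2*7 + 5
7 = 1*5 + 2
5 = 2*2 + 1
2 = 2*1 + 0
gcd(2619, 7883) = 1, so the inverse exists.
Bézout: 1 = −1108*7883 + 3335*2619.
So 2619⁻¹ ≡ 3335 (mod 7883).

3335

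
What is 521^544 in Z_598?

131

Using repeated squaring:
521^1 ≡ 521 (mod 598)
521^2 ≡ 521^2 = 271441 ≡ 547 (mod 598)
521^4 ≡ 547^2 = 299209 ≡ 209 (mod 598)
521^8 ≡ 209^2 = 43681 ≡ 27 (mod 598)
521^16 ≡ 27^2 = 729 ≡ 131 (mod 598)
521^32 ≡ 131^2 = 17161 ≡ 417 (mod 598)
521^64 ≡ 417^2 = 173889 ≡ 469 (mod 598)
521^128 ≡ 469^2 = 219961 ≡ 495 (mod 598)
521^256 ≡ 495^2 = 245025 ≡ 443 (mod 598)
521^512 ≡ 443^2 = 196249 ≡ 105 (mod 598)
521^544 = 521^512 * 521^32 ≡ 105 * 417 (mod 598).
105 * 417 = 43785 ≡ 131 (mod 598).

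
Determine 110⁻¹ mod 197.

Apply the Euclidean algorithm and back-substitute:
197 = 1·110 + 87
110 = 1·87 + 23
87 = 3·23 + 18
23 = 1·18 + 5
18 = 3·5 + 3
5 = 1·3 + 2
3 = 1·2 + 1
2 = 2·1 + 0
gcd(110, 197) = 1, so the inverse exists.
Bézout: 1 = 43·197 − 77·110.
So 110⁻¹ ≡ −77 ≡ 120 (mod 197).

120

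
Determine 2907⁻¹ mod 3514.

Apply the Euclidean algorithm and back-substitute:
3514 = 1×2907 + 607
2907 = 4×607 + 479
607 = 1×479 + 128
479 = 3×128 + 95
128 = 1×95 + 33
95 = 2×33 + 29
33 = 1×29 + 4
29 = 7×4 + 1
4 = 4×1 + 0
gcd(2907, 3514) = 1, so the inverse exists.
Back-substitute for 1:
1 = 1×29 − 7×4
  = −7×33 + 8×29
  = 8×95 − 23×33
  = −23×128 + 31×95
  = 31×479 − 116×128
  = −116×607 + 147×479
  = 147×2907 − 704×607
  = −704×3514 + 851×2907
So 2907⁻¹ ≡ 851 (mod 3514).

851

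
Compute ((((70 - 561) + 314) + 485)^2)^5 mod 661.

365

70 - 561 = -491 ≡ 170 (mod 661)
170 + 314 = 484
484 + 485 = 969 ≡ 308 (mod 661)
(308)^2 ≡ 341 (mod 661)
(341)^5 ≡ 365 (mod 661)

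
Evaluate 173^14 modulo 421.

12

By square-and-multiply:
14 in binary is 1110, i.e. 14 = 8 + 4 + 2.
173^1 ≡ 173 (mod 421)
173^2 ≡ 173^2 = 29929 ≡ 38 (mod 421)
173^4 ≡ 38^2 = 1444 ≡ 181 (mod 421)
173^8 ≡ 181^2 = 32761 ≡ 344 (mod 421)
173^14 = 173^8 * 173^4 * 173^2 ≡ 344 * 181 * 38 (mod 421).
Accumulate the product:
344 * 181 = 62264 ≡ 377
377 * 38 = 14326 ≡ 12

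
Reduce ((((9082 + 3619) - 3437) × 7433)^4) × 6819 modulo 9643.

9082 + 3619 = 12701 ≡ 3058 (mod 9643)
3058 - 3437 = -379 ≡ 9264 (mod 9643)
9264 × 7433 = 68859312 ≡ 8292 (mod 9643)
(8292)^4 ≡ 4813 (mod 9643)
4813 × 6819 = 32819847 ≡ 4718 (mod 9643)

4718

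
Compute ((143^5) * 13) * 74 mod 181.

(143)^5 ≡ 116 (mod 181)
116 * 13 = 1508 ≡ 60 (mod 181)
60 * 74 = 4440 ≡ 96 (mod 181)

96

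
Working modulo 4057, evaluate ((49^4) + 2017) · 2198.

2356

(49)^4 ≡ 3861 (mod 4057)
3861 + 2017 = 5878 ≡ 1821 (mod 4057)
1821 · 2198 = 4002558 ≡ 2356 (mod 4057)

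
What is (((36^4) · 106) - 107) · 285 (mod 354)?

(36)^4 ≡ 240 (mod 354)
240 · 106 = 25440 ≡ 306 (mod 354)
306 - 107 = 199
199 · 285 = 56715 ≡ 75 (mod 354)

75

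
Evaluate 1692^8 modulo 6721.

2115

By square-and-multiply:
1692^1 ≡ 1692 (mod 6721)
1692^2 ≡ 1692^2 = 2862864 ≡ 6439 (mod 6721)
1692^4 ≡ 6439^2 = 41460721 ≡ 5593 (mod 6721)
1692^8 ≡ 5593^2 = 31281649 ≡ 2115 (mod 6721)
So 1692^8 ≡ 2115 (mod 6721).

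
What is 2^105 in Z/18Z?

105 in binary is 1101001, i.e. 105 = 64 + 32 + 8 + 1.
2^1 ≡ 2 (mod 18)
2^2 ≡ 2^2 = 4 (mod 18)
2^4 ≡ 4^2 = 16 (mod 18)
2^8 ≡ 16^2 = 256 ≡ 4 (mod 18)
2^16 ≡ 4^2 = 16 (mod 18)
2^32 ≡ 16^2 = 256 ≡ 4 (mod 18)
2^64 ≡ 4^2 = 16 (mod 18)
2^105 = 2^64 × 2^32 × 2^8 × 2^1 ≡ 16 × 4 × 4 × 2 (mod 18).
Accumulate the product:
16 × 4 = 64 ≡ 10
10 × 4 = 40 ≡ 4
4 × 2 = 8

8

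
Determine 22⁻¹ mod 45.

43

45 = 2*22 + 1
22 = 22*1 + 0
gcd(22, 45) = 1, so the inverse exists.
Back-substitute for 1:
1 = 1*45 − 2*22
So 22⁻¹ ≡ −2 ≡ 43 (mod 45).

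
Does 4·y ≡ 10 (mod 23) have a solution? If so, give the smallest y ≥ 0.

14

gcd(4, 23) = 1, so a unique solution mod 23 exists.
4⁻¹ ≡ 6 (mod 23).
y ≡ 6·10 ≡ 14 (mod 23).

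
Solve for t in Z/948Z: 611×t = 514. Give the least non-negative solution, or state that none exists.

758

gcd(611, 948) = 1, so a unique solution mod 948 exists.
611⁻¹ ≡ 647 (mod 948).
t ≡ 647×514 ≡ 758 (mod 948).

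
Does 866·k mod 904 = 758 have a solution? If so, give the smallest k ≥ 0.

gcd(866, 904) = 2, and 2 | 758, so solutions exist.
Divide through by 2: 433·k ≡ 379 mod 452.
433⁻¹ ≡ 333 (mod 452).
k ≡ 333·379 ≡ 99 (mod 452).
The smallest non-negative solution is k = 99.

99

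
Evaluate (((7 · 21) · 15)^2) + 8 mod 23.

17

7 · 21 = 147 ≡ 9 (mod 23)
9 · 15 = 135 ≡ 20 (mod 23)
(20)^2 ≡ 9 (mod 23)
9 + 8 = 17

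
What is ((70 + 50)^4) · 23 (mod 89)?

65

70 + 50 = 120 ≡ 31 (mod 89)
(31)^4 ≡ 57 (mod 89)
57 · 23 = 1311 ≡ 65 (mod 89)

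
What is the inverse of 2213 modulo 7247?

7247 = 3·2213 + 608
2213 = 3·608 + 389
608 = 1·389 + 219
389 = 1·219 + 170
219 = 1·170 + 49
170 = 3·49 + 23
49 = 2·23 + 3
23 = 7·3 + 2
3 = 1·2 + 1
2 = 2·1 + 0
gcd(2213, 7247) = 1, so the inverse exists.
Back-substitute for 1:
1 = 1·3 − 1·2
  = −1·23 + 8·3
  = 8·49 − 17·23
  = −17·170 + 59·49
  = 59·219 − 76·170
  = −76·389 + 135·219
  = 135·608 − 211·389
  = −211·2213 + 768·608
  = 768·7247 − 2515·2213
So 2213⁻¹ ≡ −2515 ≡ 4732 (mod 7247).

4732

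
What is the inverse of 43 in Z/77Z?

43

Apply the Euclidean algorithm and back-substitute:
77 = 1·43 + 34
43 = 1·34 + 9
34 = 3·9 + 7
9 = 1·7 + 2
7 = 3·2 + 1
2 = 2·1 + 0
gcd(43, 77) = 1, so the inverse exists.
Back-substitute for 1:
1 = 1·7 − 3·2
  = −3·9 + 4·7
  = 4·34 − 15·9
  = −15·43 + 19·34
  = 19·77 − 34·43
So 43⁻¹ ≡ −34 ≡ 43 (mod 77).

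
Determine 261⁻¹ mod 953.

398

Run the extended Euclidean algorithm:
953 = 3·261 + 170
261 = 1·170 + 91
170 = 1·91 + 79
91 = 1·79 + 12
79 = 6·12 + 7
12 = 1·7 + 5
7 = 1·5 + 2
5 = 2·2 + 1
2 = 2·1 + 0
gcd(261, 953) = 1, so the inverse exists.
Back-substitute for 1:
1 = 1·5 − 2·2
  = −2·7 + 3·5
  = 3·12 − 5·7
  = −5·79 + 33·12
  = 33·91 − 38·79
  = −38·170 + 71·91
  = 71·261 − 109·170
  = −109·953 + 398·261
So 261⁻¹ ≡ 398 (mod 953).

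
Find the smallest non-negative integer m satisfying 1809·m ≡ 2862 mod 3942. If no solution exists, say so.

104

gcd(1809, 3942) = 27, and 27 | 2862, so solutions exist.
Divide through by 27: 67·m mod 146 = 106.
67⁻¹ ≡ 85 (mod 146).
m ≡ 85·106 ≡ 104 (mod 146).
The smallest non-negative solution is m = 104.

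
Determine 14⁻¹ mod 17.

17 = 1*14 + 3
14 = 4*3 + 2
3 = 1*2 + 1
2 = 2*1 + 0
gcd(14, 17) = 1, so the inverse exists.
Back-substitute for 1:
1 = 1*3 − 1*2
  = −1*14 + 5*3
  = 5*17 − 6*14
So 14⁻¹ ≡ −6 ≡ 11 (mod 17).

11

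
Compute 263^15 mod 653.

422

15 in binary is 1111, i.e. 15 = 8 + 4 + 2 + 1.
263^1 ≡ 263 (mod 653)
263^2 ≡ 263^2 = 69169 ≡ 604 (mod 653)
263^4 ≡ 604^2 = 364816 ≡ 442 (mod 653)
263^8 ≡ 442^2 = 195364 ≡ 117 (mod 653)
263^15 = 263^8 · 263^4 · 263^2 · 263^1 ≡ 117 · 442 · 604 · 263 (mod 653).
Accumulate the product:
117 · 442 = 51714 ≡ 127
127 · 604 = 76708 ≡ 307
307 · 263 = 80741 ≡ 422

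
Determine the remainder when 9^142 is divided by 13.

By square-and-multiply:
9^1 ≡ 9 (mod 13)
9^2 ≡ 9^2 = 81 ≡ 3 (mod 13)
9^4 ≡ 3^2 = 9 (mod 13)
9^8 ≡ 9^2 = 81 ≡ 3 (mod 13)
9^16 ≡ 3^2 = 9 (mod 13)
9^32 ≡ 9^2 = 81 ≡ 3 (mod 13)
9^64 ≡ 3^2 = 9 (mod 13)
9^128 ≡ 9^2 = 81 ≡ 3 (mod 13)
9^142 = 9^128 · 9^8 · 9^4 · 9^2 ≡ 3 · 3 · 9 · 3 (mod 13).
Accumulate the product:
3 · 3 = 9
9 · 9 = 81 ≡ 3
3 · 3 = 9

9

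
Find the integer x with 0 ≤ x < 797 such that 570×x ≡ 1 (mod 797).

639

Run the extended Euclidean algorithm:
797 = 1×570 + 227
570 = 2×227 + 116
227 = 1×116 + 111
116 = 1×111 + 5
111 = 22×5 + 1
5 = 5×1 + 0
gcd(570, 797) = 1, so the inverse exists.
Back-substitute for 1:
1 = 1×111 − 22×5
  = −22×116 + 23×111
  = 23×227 − 45×116
  = −45×570 + 113×227
  = 113×797 − 158×570
So 570⁻¹ ≡ −158 ≡ 639 (mod 797).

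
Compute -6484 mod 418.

204

-6484 = -16·418 + 204, so -6484 ≡ 204 (mod 418).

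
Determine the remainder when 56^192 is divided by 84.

28

192 in binary is 11000000, i.e. 192 = 128 + 64.
56^1 ≡ 56 (mod 84)
56^2 ≡ 56^2 = 3136 ≡ 28 (mod 84)
56^4 ≡ 28^2 = 784 ≡ 28 (mod 84)
56^8 ≡ 28^2 = 784 ≡ 28 (mod 84)
56^16 ≡ 28^2 = 784 ≡ 28 (mod 84)
56^32 ≡ 28^2 = 784 ≡ 28 (mod 84)
56^64 ≡ 28^2 = 784 ≡ 28 (mod 84)
56^128 ≡ 28^2 = 784 ≡ 28 (mod 84)
56^192 = 56^128 × 56^64 ≡ 28 × 28 (mod 84).
28 × 28 = 784 ≡ 28 (mod 84).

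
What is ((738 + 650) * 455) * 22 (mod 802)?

32

738 + 650 = 1388 ≡ 586 (mod 802)
586 * 455 = 266630 ≡ 366 (mod 802)
366 * 22 = 8052 ≡ 32 (mod 802)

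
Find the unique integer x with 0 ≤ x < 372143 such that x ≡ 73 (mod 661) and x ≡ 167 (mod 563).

661⁻¹ mod 563: 661*293 ≡ 1 (mod 563), so 661⁻¹ ≡ 293.
x = 73 + 661*((167 − 73)*293 mod 563) = 73 + 661*518 = 342471.

342471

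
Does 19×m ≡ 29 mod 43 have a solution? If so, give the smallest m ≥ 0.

40

gcd(19, 43) = 1, so a unique solution mod 43 exists.
19⁻¹ ≡ 34 (mod 43).
m ≡ 34×29 ≡ 40 (mod 43).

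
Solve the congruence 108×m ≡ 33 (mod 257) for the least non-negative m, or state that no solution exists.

gcd(108, 257) = 1, so a unique solution mod 257 exists.
108⁻¹ ≡ 188 (mod 257).
m ≡ 188×33 ≡ 36 (mod 257).

36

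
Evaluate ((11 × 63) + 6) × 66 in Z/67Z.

11 × 63 = 693 ≡ 23 (mod 67)
23 + 6 = 29
29 × 66 = 1914 ≡ 38 (mod 67)

38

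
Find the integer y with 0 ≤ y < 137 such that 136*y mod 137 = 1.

136

Apply the Euclidean algorithm and back-substitute:
137 = 1×136 + 1
136 = 136×1 + 0
gcd(136, 137) = 1, so the inverse exists.
Bézout: 1 = 1×137 − 1×136.
So 136⁻¹ ≡ −1 ≡ 136 (mod 137).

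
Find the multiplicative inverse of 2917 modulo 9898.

Run the extended Euclidean algorithm:
9898 = 3·2917 + 1147
2917 = 2·1147 + 623
1147 = 1·623 + 524
623 = 1·524 + 99
524 = 5·99 + 29
99 = 3·29 + 12
29 = 2·12 + 5
12 = 2·5 + 2
5 = 2·2 + 1
2 = 2·1 + 0
gcd(2917, 9898) = 1, so the inverse exists.
Back-substitute for 1:
1 = 1·5 − 2·2
  = −2·12 + 5·5
  = 5·29 − 12·12
  = −12·99 + 41·29
  = 41·524 − 217·99
  = −217·623 + 258·524
  = 258·1147 − 475·623
  = −475·2917 + 1208·1147
  = 1208·9898 − 4099·2917
So 2917⁻¹ ≡ −4099 ≡ 5799 (mod 9898).

5799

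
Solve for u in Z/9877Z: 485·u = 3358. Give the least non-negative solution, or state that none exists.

gcd(485, 9877) = 1, so a unique solution mod 9877 exists.
485⁻¹ ≡ 2790 (mod 9877).
u ≡ 2790·3358 ≡ 5424 (mod 9877).

5424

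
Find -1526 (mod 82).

32

-1526 = -19×82 + 32, so -1526 ≡ 32 (mod 82).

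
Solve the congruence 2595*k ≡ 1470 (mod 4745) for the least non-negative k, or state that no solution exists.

785

gcd(2595, 4745) = 5, and 5 | 1470, so solutions exist.
Divide through by 5: 519*k ≡ 294 (mod 949).
519⁻¹ ≡ 64 (mod 949).
k ≡ 64*294 ≡ 785 (mod 949).
The smallest non-negative solution is k = 785.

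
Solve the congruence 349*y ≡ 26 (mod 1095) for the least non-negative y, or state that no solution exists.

gcd(349, 1095) = 1, so a unique solution mod 1095 exists.
349⁻¹ ≡ 844 (mod 1095).
y ≡ 844*26 ≡ 44 (mod 1095).

44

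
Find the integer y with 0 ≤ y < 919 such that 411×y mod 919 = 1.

Run the extended Euclidean algorithm:
919 = 2*411 + 97
411 = 4*97 + 23
97 = 4*23 + 5
23 = 4*5 + 3
5 = 1*3 + 2
3 = 1*2 + 1
2 = 2*1 + 0
gcd(411, 919) = 1, so the inverse exists.
Bézout: 1 = −161*919 + 360*411.
So 411⁻¹ ≡ 360 (mod 919).

360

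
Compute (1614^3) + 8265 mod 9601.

1889

(1614)^3 ≡ 3225 (mod 9601)
3225 + 8265 = 11490 ≡ 1889 (mod 9601)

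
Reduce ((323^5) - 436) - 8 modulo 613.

579

(323)^5 ≡ 410 (mod 613)
410 - 436 = -26 ≡ 587 (mod 613)
587 - 8 = 579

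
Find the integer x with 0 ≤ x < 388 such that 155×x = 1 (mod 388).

By the extended Euclidean algorithm:
388 = 2·155 + 78
155 = 1·78 + 77
78 = 1·77 + 1
77 = 77·1 + 0
gcd(155, 388) = 1, so the inverse exists.
Bézout: 1 = 2·388 − 5·155.
So 155⁻¹ ≡ −5 ≡ 383 (mod 388).

383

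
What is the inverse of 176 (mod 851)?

411

Run the extended Euclidean algorithm:
851 = 4·176 + 147
176 = 1·147 + 29
147 = 5·29 + 2
29 = 14·2 + 1
2 = 2·1 + 0
gcd(176, 851) = 1, so the inverse exists.
Bézout: 1 = −85·851 + 411·176.
So 176⁻¹ ≡ 411 (mod 851).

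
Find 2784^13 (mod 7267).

Using repeated squaring:
13 in binary is 1101, i.e. 13 = 8 + 4 + 1.
2784^1 ≡ 2784 (mod 7267)
2784^2 ≡ 2784^2 = 7750656 ≡ 4034 (mod 7267)
2784^4 ≡ 4034^2 = 16273156 ≡ 2343 (mod 7267)
2784^8 ≡ 2343^2 = 5489649 ≡ 3064 (mod 7267)
2784^13 = 2784^8 * 2784^4 * 2784^1 ≡ 3064 * 2343 * 2784 (mod 7267).
Accumulate the product:
3064 * 2343 = 7178952 ≡ 6423
6423 * 2784 = 17881632 ≡ 4812

4812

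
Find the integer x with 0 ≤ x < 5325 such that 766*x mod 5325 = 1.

3886

Run the extended Euclidean algorithm:
5325 = 6×766 + 729
766 = 1×729 + 37
729 = 19×37 + 26
37 = 1×26 + 11
26 = 2×11 + 4
11 = 2×4 + 3
4 = 1×3 + 1
3 = 3×1 + 0
gcd(766, 5325) = 1, so the inverse exists.
Bézout: 1 = 207×5325 − 1439×766.
So 766⁻¹ ≡ −1439 ≡ 3886 (mod 5325).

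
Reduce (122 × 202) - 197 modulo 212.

122 × 202 = 24644 ≡ 52 (mod 212)
52 - 197 = -145 ≡ 67 (mod 212)

67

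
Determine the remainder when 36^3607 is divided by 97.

Using repeated squaring:
3607 in binary is 111000010111, i.e. 3607 = 2048 + 1024 + 512 + 16 + 4 + 2 + 1.
36^1 ≡ 36 (mod 97)
36^2 ≡ 36^2 = 1296 ≡ 35 (mod 97)
36^4 ≡ 35^2 = 1225 ≡ 61 (mod 97)
36^8 ≡ 61^2 = 3721 ≡ 35 (mod 97)
36^16 ≡ 35^2 = 1225 ≡ 61 (mod 97)
36^32 ≡ 61^2 = 3721 ≡ 35 (mod 97)
36^64 ≡ 35^2 = 1225 ≡ 61 (mod 97)
36^128 ≡ 61^2 = 3721 ≡ 35 (mod 97)
36^256 ≡ 35^2 = 1225 ≡ 61 (mod 97)
36^512 ≡ 61^2 = 3721 ≡ 35 (mod 97)
36^1024 ≡ 35^2 = 1225 ≡ 61 (mod 97)
36^2048 ≡ 61^2 = 3721 ≡ 35 (mod 97)
36^3607 = 36^2048 × 36^1024 × 36^512 × 36^16 × 36^4 × 36^2 × 36^1 ≡ 35 × 61 × 35 × 61 × 61 × 35 × 36 (mod 97).
Accumulate the product:
35 × 61 = 2135 ≡ 1
1 × 35 = 35
35 × 61 = 2135 ≡ 1
1 × 61 = 61
61 × 35 = 2135 ≡ 1
1 × 36 = 36

36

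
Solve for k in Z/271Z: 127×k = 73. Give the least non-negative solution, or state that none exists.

103

gcd(127, 271) = 1, so a unique solution mod 271 exists.
127⁻¹ ≡ 239 (mod 271).
k ≡ 239×73 ≡ 103 (mod 271).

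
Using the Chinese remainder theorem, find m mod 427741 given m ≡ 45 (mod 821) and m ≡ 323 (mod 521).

821⁻¹ mod 521: 821×33 ≡ 1 (mod 521), so 821⁻¹ ≡ 33.
m = 45 + 821×((323 − 45)×33 mod 521) = 45 + 821×317 = 260302.

260302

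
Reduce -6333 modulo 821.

235

-6333 = -8·821 + 235, so -6333 ≡ 235 (mod 821).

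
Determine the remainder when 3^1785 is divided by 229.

121

1785 in binary is 11011111001, i.e. 1785 = 1024 + 512 + 128 + 64 + 32 + 16 + 8 + 1.
3^1 ≡ 3 (mod 229)
3^2 ≡ 3^2 = 9 (mod 229)
3^4 ≡ 9^2 = 81 (mod 229)
3^8 ≡ 81^2 = 6561 ≡ 149 (mod 229)
3^16 ≡ 149^2 = 22201 ≡ 217 (mod 229)
3^32 ≡ 217^2 = 47089 ≡ 144 (mod 229)
3^64 ≡ 144^2 = 20736 ≡ 126 (mod 229)
3^128 ≡ 126^2 = 15876 ≡ 75 (mod 229)
3^256 ≡ 75^2 = 5625 ≡ 129 (mod 229)
3^512 ≡ 129^2 = 16641 ≡ 153 (mod 229)
3^1024 ≡ 153^2 = 23409 ≡ 51 (mod 229)
3^1785 = 3^1024 * 3^512 * 3^128 * 3^64 * 3^32 * 3^16 * 3^8 * 3^1 ≡ 51 * 153 * 75 * 126 * 144 * 217 * 149 * 3 (mod 229).
Accumulate the product:
51 * 153 = 7803 ≡ 17
17 * 75 = 1275 ≡ 130
130 * 126 = 16380 ≡ 121
121 * 144 = 17424 ≡ 20
20 * 217 = 4340 ≡ 218
218 * 149 = 32482 ≡ 193
193 * 3 = 579 ≡ 121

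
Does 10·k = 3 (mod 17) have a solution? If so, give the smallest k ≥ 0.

2

gcd(10, 17) = 1, so a unique solution mod 17 exists.
10⁻¹ ≡ 12 (mod 17).
k ≡ 12·3 ≡ 2 (mod 17).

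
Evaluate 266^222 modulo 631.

154

222 in binary is 11011110, i.e. 222 = 128 + 64 + 16 + 8 + 4 + 2.
266^1 ≡ 266 (mod 631)
266^2 ≡ 266^2 = 70756 ≡ 84 (mod 631)
266^4 ≡ 84^2 = 7056 ≡ 115 (mod 631)
266^8 ≡ 115^2 = 13225 ≡ 605 (mod 631)
266^16 ≡ 605^2 = 366025 ≡ 45 (mod 631)
266^32 ≡ 45^2 = 2025 ≡ 132 (mod 631)
266^64 ≡ 132^2 = 17424 ≡ 387 (mod 631)
266^128 ≡ 387^2 = 149769 ≡ 222 (mod 631)
266^222 = 266^128 × 266^64 × 266^16 × 266^8 × 266^4 × 266^2 ≡ 222 × 387 × 45 × 605 × 115 × 84 (mod 631).
Accumulate the product:
222 × 387 = 85914 ≡ 98
98 × 45 = 4410 ≡ 624
624 × 605 = 377520 ≡ 182
182 × 115 = 20930 ≡ 107
107 × 84 = 8988 ≡ 154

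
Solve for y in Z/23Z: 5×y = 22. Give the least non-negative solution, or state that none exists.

gcd(5, 23) = 1, so a unique solution mod 23 exists.
5⁻¹ ≡ 14 (mod 23).
y ≡ 14×22 ≡ 9 (mod 23).

9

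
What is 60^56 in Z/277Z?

By square-and-multiply:
60^1 ≡ 60 (mod 277)
60^2 ≡ 60^2 = 3600 ≡ 276 (mod 277)
60^4 ≡ 276^2 = 76176 ≡ 1 (mod 277)
60^8 ≡ 1^2 = 1 (mod 277)
60^16 ≡ 1^2 = 1 (mod 277)
60^32 ≡ 1^2 = 1 (mod 277)
60^56 = 60^32 × 60^16 × 60^8 ≡ 1 × 1 × 1 (mod 277).
Accumulate the product:
1 × 1 = 1
1 × 1 = 1

1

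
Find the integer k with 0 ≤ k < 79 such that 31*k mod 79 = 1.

51

Run the extended Euclidean algorithm:
79 = 2·31 + 17
31 = 1·17 + 14
17 = 1·14 + 3
14 = 4·3 + 2
3 = 1·2 + 1
2 = 2·1 + 0
gcd(31, 79) = 1, so the inverse exists.
Bézout: 1 = 11·79 − 28·31.
So 31⁻¹ ≡ −28 ≡ 51 (mod 79).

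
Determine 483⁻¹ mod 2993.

378

2993 = 6*483 + 95
483 = 5*95 + 8
95 = 11*8 + 7
8 = 1*7 + 1
7 = 7*1 + 0
gcd(483, 2993) = 1, so the inverse exists.
Back-substitute for 1:
1 = 1*8 − 1*7
  = −1*95 + 12*8
  = 12*483 − 61*95
  = −61*2993 + 378*483
So 483⁻¹ ≡ 378 (mod 2993).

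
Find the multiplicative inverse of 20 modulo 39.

2

39 = 1·20 + 19
20 = 1·19 + 1
19 = 19·1 + 0
gcd(20, 39) = 1, so the inverse exists.
Bézout: 1 = −1·39 + 2·20.
So 20⁻¹ ≡ 2 (mod 39).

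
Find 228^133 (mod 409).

299

133 in binary is 10000101, i.e. 133 = 128 + 4 + 1.
228^1 ≡ 228 (mod 409)
228^2 ≡ 228^2 = 51984 ≡ 41 (mod 409)
228^4 ≡ 41^2 = 1681 ≡ 45 (mod 409)
228^8 ≡ 45^2 = 2025 ≡ 389 (mod 409)
228^16 ≡ 389^2 = 151321 ≡ 400 (mod 409)
228^32 ≡ 400^2 = 160000 ≡ 81 (mod 409)
228^64 ≡ 81^2 = 6561 ≡ 17 (mod 409)
228^128 ≡ 17^2 = 289 (mod 409)
228^133 = 228^128 × 228^4 × 228^1 ≡ 289 × 45 × 228 (mod 409).
Accumulate the product:
289 × 45 = 13005 ≡ 326
326 × 228 = 74328 ≡ 299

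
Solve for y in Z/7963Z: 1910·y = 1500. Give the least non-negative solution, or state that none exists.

3211

gcd(1910, 7963) = 1, so a unique solution mod 7963 exists.
1910⁻¹ ≡ 4265 (mod 7963).
y ≡ 4265·1500 ≡ 3211 (mod 7963).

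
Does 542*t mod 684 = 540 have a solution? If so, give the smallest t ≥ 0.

54

gcd(542, 684) = 2, and 2 | 540, so solutions exist.
Divide through by 2: 271*t ≡ 270 (mod 342).
271⁻¹ ≡ 289 (mod 342).
t ≡ 289*270 ≡ 54 (mod 342).
The smallest non-negative solution is t = 54.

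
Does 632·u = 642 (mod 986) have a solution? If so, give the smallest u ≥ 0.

299

gcd(632, 986) = 2, and 2 | 642, so solutions exist.
Divide through by 2: 316·u ≡ 321 mod 493.
316⁻¹ ≡ 454 (mod 493).
u ≡ 454·321 ≡ 299 (mod 493).
The smallest non-negative solution is u = 299.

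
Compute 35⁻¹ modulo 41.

Apply the Euclidean algorithm and back-substitute:
41 = 1·35 + 6
35 = 5·6 + 5
6 = 1·5 + 1
5 = 5·1 + 0
gcd(35, 41) = 1, so the inverse exists.
Bézout: 1 = 6·41 − 7·35.
So 35⁻¹ ≡ −7 ≡ 34 (mod 41).

34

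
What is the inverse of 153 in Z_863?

361

863 = 5·153 + 98
153 = 1·98 + 55
98 = 1·55 + 43
55 = 1·43 + 12
43 = 3·12 + 7
12 = 1·7 + 5
7 = 1·5 + 2
5 = 2·2 + 1
2 = 2·1 + 0
gcd(153, 863) = 1, so the inverse exists.
Back-substitute for 1:
1 = 1·5 − 2·2
  = −2·7 + 3·5
  = 3·12 − 5·7
  = −5·43 + 18·12
  = 18·55 − 23·43
  = −23·98 + 41·55
  = 41·153 − 64·98
  = −64·863 + 361·153
So 153⁻¹ ≡ 361 (mod 863).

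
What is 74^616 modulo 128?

616 in binary is 1001101000, i.e. 616 = 512 + 64 + 32 + 8.
74^1 ≡ 74 (mod 128)
74^2 ≡ 74^2 = 5476 ≡ 100 (mod 128)
74^4 ≡ 100^2 = 10000 ≡ 16 (mod 128)
74^8 ≡ 16^2 = 256 ≡ 0 (mod 128)
74^16 ≡ 0^2 = 0 (mod 128)
74^32 ≡ 0^2 = 0 (mod 128)
74^64 ≡ 0^2 = 0 (mod 128)
74^128 ≡ 0^2 = 0 (mod 128)
74^256 ≡ 0^2 = 0 (mod 128)
74^512 ≡ 0^2 = 0 (mod 128)
74^616 = 74^512 * 74^64 * 74^32 * 74^8 ≡ 0 * 0 * 0 * 0 (mod 128).
Accumulate the product:
0 * 0 = 0
0 * 0 = 0
0 * 0 = 0

0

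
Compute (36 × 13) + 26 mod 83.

36 × 13 = 468 ≡ 53 (mod 83)
53 + 26 = 79

79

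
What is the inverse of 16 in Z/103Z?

Apply the Euclidean algorithm and back-substitute:
103 = 6*16 + 7
16 = 2*7 + 2
7 = 3*2 + 1
2 = 2*1 + 0
gcd(16, 103) = 1, so the inverse exists.
Bézout: 1 = 7*103 − 45*16.
So 16⁻¹ ≡ −45 ≡ 58 (mod 103).

58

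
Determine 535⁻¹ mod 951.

By the extended Euclidean algorithm:
951 = 1*535 + 416
535 = 1*416 + 119
416 = 3*119 + 59
119 = 2*59 + 1
59 = 59*1 + 0
gcd(535, 951) = 1, so the inverse exists.
Bézout: 1 = −9*951 + 16*535.
So 535⁻¹ ≡ 16 (mod 951).

16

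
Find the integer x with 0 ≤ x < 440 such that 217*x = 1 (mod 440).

By the extended Euclidean algorithm:
440 = 2*217 + 6
217 = 36*6 + 1
6 = 6*1 + 0
gcd(217, 440) = 1, so the inverse exists.
Bézout: 1 = −36*440 + 73*217.
So 217⁻¹ ≡ 73 (mod 440).

73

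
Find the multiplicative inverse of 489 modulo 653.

Run the extended Euclidean algorithm:
653 = 1×489 + 164
489 = 2×164 + 161
164 = 1×161 + 3
161 = 53×3 + 2
3 = 1×2 + 1
2 = 2×1 + 0
gcd(489, 653) = 1, so the inverse exists.
Back-substitute for 1:
1 = 1×3 − 1×2
  = −1×161 + 54×3
  = 54×164 − 55×161
  = −55×489 + 164×164
  = 164×653 − 219×489
So 489⁻¹ ≡ −219 ≡ 434 (mod 653).

434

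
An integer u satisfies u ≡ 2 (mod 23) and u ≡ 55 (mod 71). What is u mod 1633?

23⁻¹ mod 71: 23·34 ≡ 1 (mod 71), so 23⁻¹ ≡ 34.
u = 2 + 23·((55 − 2)·34 mod 71) = 2 + 23·27 = 623.

623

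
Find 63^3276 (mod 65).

By square-and-multiply:
3276 in binary is 110011001100, i.e. 3276 = 2048 + 1024 + 128 + 64 + 8 + 4.
63^1 ≡ 63 (mod 65)
63^2 ≡ 63^2 = 3969 ≡ 4 (mod 65)
63^4 ≡ 4^2 = 16 (mod 65)
63^8 ≡ 16^2 = 256 ≡ 61 (mod 65)
63^16 ≡ 61^2 = 3721 ≡ 16 (mod 65)
63^32 ≡ 16^2 = 256 ≡ 61 (mod 65)
63^64 ≡ 61^2 = 3721 ≡ 16 (mod 65)
63^128 ≡ 16^2 = 256 ≡ 61 (mod 65)
63^256 ≡ 61^2 = 3721 ≡ 16 (mod 65)
63^512 ≡ 16^2 = 256 ≡ 61 (mod 65)
63^1024 ≡ 61^2 = 3721 ≡ 16 (mod 65)
63^2048 ≡ 16^2 = 256 ≡ 61 (mod 65)
63^3276 = 63^2048 · 63^1024 · 63^128 · 63^64 · 63^8 · 63^4 ≡ 61 · 16 · 61 · 16 · 61 · 16 (mod 65).
Accumulate the product:
61 · 16 = 976 ≡ 1
1 · 61 = 61
61 · 16 = 976 ≡ 1
1 · 61 = 61
61 · 16 = 976 ≡ 1

1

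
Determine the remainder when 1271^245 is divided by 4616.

Compute successive squares:
245 in binary is 11110101, i.e. 245 = 128 + 64 + 32 + 16 + 4 + 1.
1271^1 ≡ 1271 (mod 4616)
1271^2 ≡ 1271^2 = 1615441 ≡ 4457 (mod 4616)
1271^4 ≡ 4457^2 = 19864849 ≡ 2201 (mod 4616)
1271^8 ≡ 2201^2 = 4844401 ≡ 2217 (mod 4616)
1271^16 ≡ 2217^2 = 4915089 ≡ 3665 (mod 4616)
1271^32 ≡ 3665^2 = 13432225 ≡ 4281 (mod 4616)
1271^64 ≡ 4281^2 = 18326961 ≡ 1441 (mod 4616)
1271^128 ≡ 1441^2 = 2076481 ≡ 3897 (mod 4616)
1271^245 = 1271^128 · 1271^64 · 1271^32 · 1271^16 · 1271^4 · 1271^1 ≡ 3897 · 1441 · 4281 · 3665 · 2201 · 1271 (mod 4616).
Accumulate the product:
3897 · 1441 = 5615577 ≡ 2521
2521 · 4281 = 10792401 ≡ 193
193 · 3665 = 707345 ≡ 1097
1097 · 2201 = 2414497 ≡ 329
329 · 1271 = 418159 ≡ 2719

2719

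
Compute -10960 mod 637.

-10960 = -18×637 + 506, so -10960 ≡ 506 (mod 637).

506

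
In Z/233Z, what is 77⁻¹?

115

Apply the Euclidean algorithm and back-substitute:
233 = 3·77 + 2
77 = 38·2 + 1
2 = 2·1 + 0
gcd(77, 233) = 1, so the inverse exists.
Bézout: 1 = −38·233 + 115·77.
So 77⁻¹ ≡ 115 (mod 233).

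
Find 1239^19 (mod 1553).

Compute successive squares:
1239^1 ≡ 1239 (mod 1553)
1239^2 ≡ 1239^2 = 1535121 ≡ 757 (mod 1553)
1239^4 ≡ 757^2 = 573049 ≡ 1545 (mod 1553)
1239^8 ≡ 1545^2 = 2387025 ≡ 64 (mod 1553)
1239^16 ≡ 64^2 = 4096 ≡ 990 (mod 1553)
1239^19 = 1239^16 * 1239^2 * 1239^1 ≡ 990 * 757 * 1239 (mod 1553).
Accumulate the product:
990 * 757 = 749430 ≡ 884
884 * 1239 = 1095276 ≡ 411

411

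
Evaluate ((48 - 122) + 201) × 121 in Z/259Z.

48 - 122 = -74 ≡ 185 (mod 259)
185 + 201 = 386 ≡ 127 (mod 259)
127 × 121 = 15367 ≡ 86 (mod 259)

86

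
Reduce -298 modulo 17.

8

-298 = -18*17 + 8, so -298 ≡ 8 (mod 17).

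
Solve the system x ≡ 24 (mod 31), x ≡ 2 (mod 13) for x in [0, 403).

210

31⁻¹ mod 13: 31×8 ≡ 1 (mod 13), so 31⁻¹ ≡ 8.
x = 24 + 31×((2 − 24)×8 mod 13) = 24 + 31×6 = 210.
Check: 210 mod 31 = 24, 210 mod 13 = 2. ✓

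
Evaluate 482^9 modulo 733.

9 in binary is 1001, i.e. 9 = 8 + 1.
482^1 ≡ 482 (mod 733)
482^2 ≡ 482^2 = 232324 ≡ 696 (mod 733)
482^4 ≡ 696^2 = 484416 ≡ 636 (mod 733)
482^8 ≡ 636^2 = 404496 ≡ 613 (mod 733)
482^9 = 482^8 · 482^1 ≡ 613 · 482 (mod 733).
613 · 482 = 295466 ≡ 67 (mod 733).

67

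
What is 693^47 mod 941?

940

47 in binary is 101111, i.e. 47 = 32 + 8 + 4 + 2 + 1.
693^1 ≡ 693 (mod 941)
693^2 ≡ 693^2 = 480249 ≡ 339 (mod 941)
693^4 ≡ 339^2 = 114921 ≡ 119 (mod 941)
693^8 ≡ 119^2 = 14161 ≡ 46 (mod 941)
693^16 ≡ 46^2 = 2116 ≡ 234 (mod 941)
693^32 ≡ 234^2 = 54756 ≡ 178 (mod 941)
693^47 = 693^32 × 693^8 × 693^4 × 693^2 × 693^1 ≡ 178 × 46 × 119 × 339 × 693 (mod 941).
Accumulate the product:
178 × 46 = 8188 ≡ 660
660 × 119 = 78540 ≡ 437
437 × 339 = 148143 ≡ 406
406 × 693 = 281358 ≡ 940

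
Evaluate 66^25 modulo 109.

27

By square-and-multiply:
25 in binary is 11001, i.e. 25 = 16 + 8 + 1.
66^1 ≡ 66 (mod 109)
66^2 ≡ 66^2 = 4356 ≡ 105 (mod 109)
66^4 ≡ 105^2 = 11025 ≡ 16 (mod 109)
66^8 ≡ 16^2 = 256 ≡ 38 (mod 109)
66^16 ≡ 38^2 = 1444 ≡ 27 (mod 109)
66^25 = 66^16 · 66^8 · 66^1 ≡ 27 · 38 · 66 (mod 109).
Accumulate the product:
27 · 38 = 1026 ≡ 45
45 · 66 = 2970 ≡ 27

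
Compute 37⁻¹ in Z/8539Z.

3231

8539 = 230×37 + 29
37 = 1×29 + 8
29 = 3×8 + 5
8 = 1×5 + 3
5 = 1×3 + 2
3 = 1×2 + 1
2 = 2×1 + 0
gcd(37, 8539) = 1, so the inverse exists.
Back-substitute for 1:
1 = 1×3 − 1×2
  = −1×5 + 2×3
  = 2×8 − 3×5
  = −3×29 + 11×8
  = 11×37 − 14×29
  = −14×8539 + 3231×37
So 37⁻¹ ≡ 3231 (mod 8539).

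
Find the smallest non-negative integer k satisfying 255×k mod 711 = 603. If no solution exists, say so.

231

gcd(255, 711) = 3, and 3 | 603, so solutions exist.
Divide through by 3: 85×k ≡ 201 (mod 237).
85⁻¹ ≡ 145 (mod 237).
k ≡ 145×201 ≡ 231 (mod 237).
The smallest non-negative solution is k = 231.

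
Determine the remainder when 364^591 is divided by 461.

258

Compute successive squares:
591 in binary is 1001001111, i.e. 591 = 512 + 64 + 8 + 4 + 2 + 1.
364^1 ≡ 364 (mod 461)
364^2 ≡ 364^2 = 132496 ≡ 189 (mod 461)
364^4 ≡ 189^2 = 35721 ≡ 224 (mod 461)
364^8 ≡ 224^2 = 50176 ≡ 388 (mod 461)
364^16 ≡ 388^2 = 150544 ≡ 258 (mod 461)
364^32 ≡ 258^2 = 66564 ≡ 180 (mod 461)
364^64 ≡ 180^2 = 32400 ≡ 130 (mod 461)
364^128 ≡ 130^2 = 16900 ≡ 304 (mod 461)
364^256 ≡ 304^2 = 92416 ≡ 216 (mod 461)
364^512 ≡ 216^2 = 46656 ≡ 95 (mod 461)
364^591 = 364^512 · 364^64 · 364^8 · 364^4 · 364^2 · 364^1 ≡ 95 · 130 · 388 · 224 · 189 · 364 (mod 461).
Accumulate the product:
95 · 130 = 12350 ≡ 364
364 · 388 = 141232 ≡ 166
166 · 224 = 37184 ≡ 304
304 · 189 = 57456 ≡ 292
292 · 364 = 106288 ≡ 258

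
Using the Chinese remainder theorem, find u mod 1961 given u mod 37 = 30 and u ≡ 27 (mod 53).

37⁻¹ mod 53: 37*43 ≡ 1 (mod 53), so 37⁻¹ ≡ 43.
u = 30 + 37*((27 − 30)*43 mod 53) = 30 + 37*30 = 1140.
Check: 1140 mod 37 = 30, 1140 mod 53 = 27. ✓

1140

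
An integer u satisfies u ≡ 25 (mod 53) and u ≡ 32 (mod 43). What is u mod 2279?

53⁻¹ mod 43: 53×13 ≡ 1 (mod 43), so 53⁻¹ ≡ 13.
u = 25 + 53×((32 − 25)×13 mod 43) = 25 + 53×5 = 290.
Check: 290 mod 53 = 25, 290 mod 43 = 32. ✓

290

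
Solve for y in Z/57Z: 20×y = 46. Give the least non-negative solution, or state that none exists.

8

gcd(20, 57) = 1, so a unique solution mod 57 exists.
20⁻¹ ≡ 20 (mod 57).
y ≡ 20×46 ≡ 8 (mod 57).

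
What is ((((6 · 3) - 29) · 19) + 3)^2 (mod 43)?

38

6 · 3 = 18
18 - 29 = -11 ≡ 32 (mod 43)
32 · 19 = 608 ≡ 6 (mod 43)
6 + 3 = 9
(9)^2 ≡ 38 (mod 43)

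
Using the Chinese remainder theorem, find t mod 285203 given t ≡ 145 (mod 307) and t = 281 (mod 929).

307⁻¹ mod 929: 307*348 ≡ 1 (mod 929), so 307⁻¹ ≡ 348.
t = 145 + 307*((281 − 145)*348 mod 929) = 145 + 307*878 = 269691.
Check: 269691 mod 307 = 145, 269691 mod 929 = 281. ✓

269691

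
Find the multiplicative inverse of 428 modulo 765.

Apply the Euclidean algorithm and back-substitute:
765 = 1·428 + 337
428 = 1·337 + 91
337 = 3·91 + 64
91 = 1·64 + 27
64 = 2·27 + 10
27 = 2·10 + 7
10 = 1·7 + 3
7 = 2·3 + 1
3 = 3·1 + 0
gcd(428, 765) = 1, so the inverse exists.
Bézout: 1 = −127·765 + 227·428.
So 428⁻¹ ≡ 227 (mod 765).

227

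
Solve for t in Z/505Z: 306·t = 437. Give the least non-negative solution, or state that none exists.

112

gcd(306, 505) = 1, so a unique solution mod 505 exists.
306⁻¹ ≡ 236 (mod 505).
t ≡ 236·437 ≡ 112 (mod 505).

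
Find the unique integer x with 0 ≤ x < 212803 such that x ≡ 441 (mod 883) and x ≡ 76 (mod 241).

164679

883⁻¹ mod 241: 883·119 ≡ 1 (mod 241), so 883⁻¹ ≡ 119.
x = 441 + 883·((76 − 441)·119 mod 241) = 441 + 883·186 = 164679.
Check: 164679 mod 883 = 441, 164679 mod 241 = 76. ✓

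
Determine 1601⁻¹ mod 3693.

1760

By the extended Euclidean algorithm:
3693 = 2*1601 + 491
1601 = 3*491 + 128
491 = 3*128 + 107
128 = 1*107 + 21
107 = 5*21 + 2
21 = 10*2 + 1
2 = 2*1 + 0
gcd(1601, 3693) = 1, so the inverse exists.
Bézout: 1 = −763*3693 + 1760*1601.
So 1601⁻¹ ≡ 1760 (mod 3693).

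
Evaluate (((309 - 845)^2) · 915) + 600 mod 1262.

578

309 - 845 = -536 ≡ 726 (mod 1262)
(726)^2 ≡ 822 (mod 1262)
822 · 915 = 752130 ≡ 1240 (mod 1262)
1240 + 600 = 1840 ≡ 578 (mod 1262)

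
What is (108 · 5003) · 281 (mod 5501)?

3444

108 · 5003 = 540324 ≡ 1226 (mod 5501)
1226 · 281 = 344506 ≡ 3444 (mod 5501)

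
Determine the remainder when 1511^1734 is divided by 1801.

1734 in binary is 11011000110, i.e. 1734 = 1024 + 512 + 128 + 64 + 4 + 2.
1511^1 ≡ 1511 (mod 1801)
1511^2 ≡ 1511^2 = 2283121 ≡ 1254 (mod 1801)
1511^4 ≡ 1254^2 = 1572516 ≡ 243 (mod 1801)
1511^8 ≡ 243^2 = 59049 ≡ 1417 (mod 1801)
1511^16 ≡ 1417^2 = 2007889 ≡ 1575 (mod 1801)
1511^32 ≡ 1575^2 = 2480625 ≡ 648 (mod 1801)
1511^64 ≡ 648^2 = 419904 ≡ 271 (mod 1801)
1511^128 ≡ 271^2 = 73441 ≡ 1401 (mod 1801)
1511^256 ≡ 1401^2 = 1962801 ≡ 1512 (mod 1801)
1511^512 ≡ 1512^2 = 2286144 ≡ 675 (mod 1801)
1511^1024 ≡ 675^2 = 455625 ≡ 1773 (mod 1801)
1511^1734 = 1511^1024 · 1511^512 · 1511^128 · 1511^64 · 1511^4 · 1511^2 ≡ 1773 · 675 · 1401 · 271 · 243 · 1254 (mod 1801).
Accumulate the product:
1773 · 675 = 1196775 ≡ 911
911 · 1401 = 1276311 ≡ 1203
1203 · 271 = 326013 ≡ 32
32 · 243 = 7776 ≡ 572
572 · 1254 = 717288 ≡ 490

490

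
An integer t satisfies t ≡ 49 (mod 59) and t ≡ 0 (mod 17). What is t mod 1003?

59⁻¹ mod 17: 59*15 ≡ 1 (mod 17), so 59⁻¹ ≡ 15.
t = 49 + 59*((0 − 49)*15 mod 17) = 49 + 59*13 = 816.
Check: 816 mod 59 = 49, 816 mod 17 = 0. ✓

816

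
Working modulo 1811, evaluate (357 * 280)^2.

357 * 280 = 99960 ≡ 355 (mod 1811)
(355)^2 ≡ 1066 (mod 1811)

1066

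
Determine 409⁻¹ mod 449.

101

449 = 1*409 + 40
409 = 10*40 + 9
40 = 4*9 + 4
9 = 2*4 + 1
4 = 4*1 + 0
gcd(409, 449) = 1, so the inverse exists.
Back-substitute for 1:
1 = 1*9 − 2*4
  = −2*40 + 9*9
  = 9*409 − 92*40
  = −92*449 + 101*409
So 409⁻¹ ≡ 101 (mod 449).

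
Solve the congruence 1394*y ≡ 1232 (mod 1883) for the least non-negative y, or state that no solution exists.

371

gcd(1394, 1883) = 1, so a unique solution mod 1883 exists.
1394⁻¹ ≡ 1625 (mod 1883).
y ≡ 1625*1232 ≡ 371 (mod 1883).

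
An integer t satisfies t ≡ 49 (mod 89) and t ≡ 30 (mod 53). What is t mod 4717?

4588

89⁻¹ mod 53: 89*28 ≡ 1 (mod 53), so 89⁻¹ ≡ 28.
t = 49 + 89*((30 − 49)*28 mod 53) = 49 + 89*51 = 4588.
Check: 4588 mod 89 = 49, 4588 mod 53 = 30. ✓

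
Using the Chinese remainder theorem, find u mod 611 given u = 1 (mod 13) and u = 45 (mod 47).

13⁻¹ mod 47: 13×29 ≡ 1 (mod 47), so 13⁻¹ ≡ 29.
u = 1 + 13×((45 − 1)×29 mod 47) = 1 + 13×7 = 92.

92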